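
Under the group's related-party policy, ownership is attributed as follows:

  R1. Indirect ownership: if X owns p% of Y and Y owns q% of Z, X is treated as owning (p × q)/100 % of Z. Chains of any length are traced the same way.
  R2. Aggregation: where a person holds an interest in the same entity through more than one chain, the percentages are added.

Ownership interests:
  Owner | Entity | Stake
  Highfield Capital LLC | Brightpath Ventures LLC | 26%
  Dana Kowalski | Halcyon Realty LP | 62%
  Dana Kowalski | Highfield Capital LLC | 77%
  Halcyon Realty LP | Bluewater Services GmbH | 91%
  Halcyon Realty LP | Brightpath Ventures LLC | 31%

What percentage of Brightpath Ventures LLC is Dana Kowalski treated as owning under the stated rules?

39.24%

Chain via Highfield Capital LLC (R1): 77% × 26% = 20.02% of Brightpath Ventures LLC.
Chain via Halcyon Realty LP (R1): 62% × 31% = 19.22% of Brightpath Ventures LLC.
Aggregating (R2): 20.02% + 19.22% = 39.24%.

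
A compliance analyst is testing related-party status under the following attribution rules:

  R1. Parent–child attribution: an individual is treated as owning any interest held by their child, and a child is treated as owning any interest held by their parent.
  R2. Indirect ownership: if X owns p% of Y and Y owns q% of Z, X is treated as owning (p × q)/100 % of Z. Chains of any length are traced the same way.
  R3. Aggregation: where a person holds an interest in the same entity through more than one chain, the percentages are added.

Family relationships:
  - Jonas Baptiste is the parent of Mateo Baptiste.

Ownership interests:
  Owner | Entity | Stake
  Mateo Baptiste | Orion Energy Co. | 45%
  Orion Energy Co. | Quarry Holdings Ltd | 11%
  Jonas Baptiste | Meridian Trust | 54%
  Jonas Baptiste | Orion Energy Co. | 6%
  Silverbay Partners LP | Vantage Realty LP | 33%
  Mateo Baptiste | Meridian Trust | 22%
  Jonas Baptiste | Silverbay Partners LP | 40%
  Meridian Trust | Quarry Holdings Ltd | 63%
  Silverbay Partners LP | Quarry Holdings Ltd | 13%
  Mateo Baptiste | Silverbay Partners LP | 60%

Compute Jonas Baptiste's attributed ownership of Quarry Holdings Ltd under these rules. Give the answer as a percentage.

By parent–child attribution (R1), Jonas Baptiste is treated as also owning Mateo Baptiste's interest in Meridian Trust, giving 54% + 22% = 76%.
By parent–child attribution (R1), Jonas Baptiste is treated as also owning Mateo Baptiste's interest in Orion Energy Co, giving 6% + 45% = 51%.
By parent–child attribution (R1), Jonas Baptiste is treated as also owning Mateo Baptiste's interest in Silverbay Partners LP, giving 40% + 60% = 100%.
Chain via Meridian Trust (R2): 76% × 63% = 47.88% of Quarry Holdings Ltd.
Chain via Orion Energy Co. (R2): 51% × 11% = 5.61% of Quarry Holdings Ltd.
Chain via Silverbay Partners LP (R2): 100% × 13% = 13% of Quarry Holdings Ltd.
Aggregating (R3): 47.88% + 5.61% + 13% = 66.49%.

66.49%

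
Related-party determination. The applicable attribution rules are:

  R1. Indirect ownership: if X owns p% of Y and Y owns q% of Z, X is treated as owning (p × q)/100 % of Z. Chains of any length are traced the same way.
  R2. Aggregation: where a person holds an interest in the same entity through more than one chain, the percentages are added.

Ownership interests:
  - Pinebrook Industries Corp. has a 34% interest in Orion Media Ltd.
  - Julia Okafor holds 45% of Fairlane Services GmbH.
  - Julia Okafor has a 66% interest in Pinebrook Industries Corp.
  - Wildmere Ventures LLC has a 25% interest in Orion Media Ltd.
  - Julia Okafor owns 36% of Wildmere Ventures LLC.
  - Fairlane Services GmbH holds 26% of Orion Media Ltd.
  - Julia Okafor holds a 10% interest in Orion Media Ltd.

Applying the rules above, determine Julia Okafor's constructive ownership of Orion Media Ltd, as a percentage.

Chain via Wildmere Ventures LLC (R1): 36% × 25% = 9% of Orion Media Ltd.
Chain via Pinebrook Industries Corp. (R1): 66% × 34% = 22.44% of Orion Media Ltd.
Chain via Fairlane Services GmbH (R1): 45% × 26% = 11.7% of Orion Media Ltd.
Direct interest in Orion Media Ltd: 10%.
Aggregating (R2): 9% + 22.44% + 11.7% + 10% = 53.14%.

53.14%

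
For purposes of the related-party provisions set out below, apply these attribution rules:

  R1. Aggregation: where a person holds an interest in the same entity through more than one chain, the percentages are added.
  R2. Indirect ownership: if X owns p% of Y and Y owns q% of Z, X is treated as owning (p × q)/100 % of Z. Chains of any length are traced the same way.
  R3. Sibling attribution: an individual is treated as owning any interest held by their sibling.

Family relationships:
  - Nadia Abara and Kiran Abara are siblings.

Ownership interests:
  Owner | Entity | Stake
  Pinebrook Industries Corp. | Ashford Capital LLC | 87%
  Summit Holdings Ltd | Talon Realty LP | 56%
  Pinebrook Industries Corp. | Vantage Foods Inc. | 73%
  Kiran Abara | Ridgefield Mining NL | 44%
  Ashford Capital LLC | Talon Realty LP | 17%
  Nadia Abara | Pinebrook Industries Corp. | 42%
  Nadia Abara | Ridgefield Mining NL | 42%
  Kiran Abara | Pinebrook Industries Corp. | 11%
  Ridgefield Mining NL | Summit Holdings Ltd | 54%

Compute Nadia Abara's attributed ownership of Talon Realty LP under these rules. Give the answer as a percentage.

By sibling attribution (R3), Nadia Abara is treated as also owning Kiran Abara's interest in Pinebrook Industries Corp, giving 42% + 11% = 53%.
By sibling attribution (R3), Nadia Abara is treated as also owning Kiran Abara's interest in Ridgefield Mining NL, giving 42% + 44% = 86%.
Chain via Pinebrook Industries Corp. → Ashford Capital LLC (R2): 53% × 87% × 17% = 7.8387% of Talon Realty LP.
Chain via Ridgefield Mining NL → Summit Holdings Ltd (R2): 86% × 54% × 56% = 26.0064% of Talon Realty LP.
Aggregating (R1): 7.8387% + 26.0064% = 33.8451%.

33.8451%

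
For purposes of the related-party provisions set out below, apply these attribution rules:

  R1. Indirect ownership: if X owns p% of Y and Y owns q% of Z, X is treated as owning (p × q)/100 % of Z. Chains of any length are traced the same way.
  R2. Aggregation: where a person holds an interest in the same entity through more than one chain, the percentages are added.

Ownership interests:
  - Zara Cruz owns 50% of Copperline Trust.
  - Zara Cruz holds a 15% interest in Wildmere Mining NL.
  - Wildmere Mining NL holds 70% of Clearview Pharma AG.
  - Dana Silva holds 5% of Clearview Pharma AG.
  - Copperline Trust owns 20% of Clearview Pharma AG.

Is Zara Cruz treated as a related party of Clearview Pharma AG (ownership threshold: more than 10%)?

Chain via Wildmere Mining NL (R1): 15% × 70% = 10.5% of Clearview Pharma AG.
Chain via Copperline Trust (R1): 50% × 20% = 10% of Clearview Pharma AG.
Aggregating (R2): 10.5% + 10% = 20.5%.
20.5% exceeds the 10% threshold, so Zara is a related party to Clearview Pharma AG.

Yes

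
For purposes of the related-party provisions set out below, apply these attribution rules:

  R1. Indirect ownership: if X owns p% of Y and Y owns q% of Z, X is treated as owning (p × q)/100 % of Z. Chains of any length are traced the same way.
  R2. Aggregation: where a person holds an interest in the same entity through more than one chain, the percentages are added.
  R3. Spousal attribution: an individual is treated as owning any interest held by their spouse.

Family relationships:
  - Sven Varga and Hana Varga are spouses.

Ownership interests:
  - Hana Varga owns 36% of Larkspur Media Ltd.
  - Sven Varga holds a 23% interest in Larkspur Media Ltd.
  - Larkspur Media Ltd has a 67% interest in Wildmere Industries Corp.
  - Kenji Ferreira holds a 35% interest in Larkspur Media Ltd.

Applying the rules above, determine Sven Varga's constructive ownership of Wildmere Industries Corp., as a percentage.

39.53%

By spousal attribution (R3), Sven Varga is treated as also owning Hana Varga's interest in Larkspur Media Ltd, giving 23% + 36% = 59%.
Chain via Larkspur Media Ltd (R1): 59% × 67% = 39.53% of Wildmere Industries Corp.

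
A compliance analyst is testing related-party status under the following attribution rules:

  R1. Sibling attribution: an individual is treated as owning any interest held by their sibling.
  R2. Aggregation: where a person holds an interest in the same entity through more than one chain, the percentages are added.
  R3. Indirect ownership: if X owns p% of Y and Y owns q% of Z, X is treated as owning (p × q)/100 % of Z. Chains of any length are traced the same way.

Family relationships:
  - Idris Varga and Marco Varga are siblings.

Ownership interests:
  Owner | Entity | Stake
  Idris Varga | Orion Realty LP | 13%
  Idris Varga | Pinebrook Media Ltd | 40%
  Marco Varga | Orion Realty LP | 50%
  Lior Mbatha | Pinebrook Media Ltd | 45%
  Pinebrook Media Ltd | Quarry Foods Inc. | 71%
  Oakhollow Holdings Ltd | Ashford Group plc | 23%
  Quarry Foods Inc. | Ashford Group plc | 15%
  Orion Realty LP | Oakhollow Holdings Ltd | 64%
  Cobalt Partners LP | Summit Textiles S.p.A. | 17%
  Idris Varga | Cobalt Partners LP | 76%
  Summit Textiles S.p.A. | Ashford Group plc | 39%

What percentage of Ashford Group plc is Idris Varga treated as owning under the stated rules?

By sibling attribution (R1), Idris Varga is treated as also owning Marco Varga's interest in Orion Realty LP, giving 13% + 50% = 63%.
Chain via Orion Realty LP → Oakhollow Holdings Ltd (R3): 63% × 64% × 23% = 9.2736% of Ashford Group plc.
Chain via Pinebrook Media Ltd → Quarry Foods Inc. (R3): 40% × 71% × 15% = 4.26% of Ashford Group plc.
Chain via Cobalt Partners LP → Summit Textiles S.p.A. (R3): 76% × 17% × 39% = 5.0388% of Ashford Group plc.
Aggregating (R2): 9.2736% + 4.26% + 5.0388% = 18.5724%.

18.5724%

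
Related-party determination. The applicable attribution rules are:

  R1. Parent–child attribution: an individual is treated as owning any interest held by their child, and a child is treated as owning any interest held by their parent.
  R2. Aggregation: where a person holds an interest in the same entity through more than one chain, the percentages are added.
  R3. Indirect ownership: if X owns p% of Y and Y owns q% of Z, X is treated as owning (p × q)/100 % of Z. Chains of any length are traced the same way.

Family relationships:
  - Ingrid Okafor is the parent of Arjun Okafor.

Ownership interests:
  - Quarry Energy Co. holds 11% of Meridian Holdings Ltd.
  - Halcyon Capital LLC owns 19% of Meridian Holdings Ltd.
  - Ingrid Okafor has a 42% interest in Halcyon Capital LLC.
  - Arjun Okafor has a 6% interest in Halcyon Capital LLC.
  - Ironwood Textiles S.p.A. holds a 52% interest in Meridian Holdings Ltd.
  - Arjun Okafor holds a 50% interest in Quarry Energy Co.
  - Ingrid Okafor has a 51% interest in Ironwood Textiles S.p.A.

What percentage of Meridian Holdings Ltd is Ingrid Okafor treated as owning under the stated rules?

41.14%

By parent–child attribution (R1), Ingrid Okafor is treated as also owning Arjun Okafor's interest in Halcyon Capital LLC, giving 42% + 6% = 48%.
By parent–child attribution (R1), Ingrid Okafor is treated as owning Arjun Okafor's 50% interest in Quarry Energy Co.
Chain via Halcyon Capital LLC (R3): 48% × 19% = 9.12% of Meridian Holdings Ltd.
Chain via Ironwood Textiles S.p.A. (R3): 51% × 52% = 26.52% of Meridian Holdings Ltd.
Chain via Quarry Energy Co. (R3): 50% × 11% = 5.5% of Meridian Holdings Ltd.
Aggregating (R2): 9.12% + 26.52% + 5.5% = 41.14%.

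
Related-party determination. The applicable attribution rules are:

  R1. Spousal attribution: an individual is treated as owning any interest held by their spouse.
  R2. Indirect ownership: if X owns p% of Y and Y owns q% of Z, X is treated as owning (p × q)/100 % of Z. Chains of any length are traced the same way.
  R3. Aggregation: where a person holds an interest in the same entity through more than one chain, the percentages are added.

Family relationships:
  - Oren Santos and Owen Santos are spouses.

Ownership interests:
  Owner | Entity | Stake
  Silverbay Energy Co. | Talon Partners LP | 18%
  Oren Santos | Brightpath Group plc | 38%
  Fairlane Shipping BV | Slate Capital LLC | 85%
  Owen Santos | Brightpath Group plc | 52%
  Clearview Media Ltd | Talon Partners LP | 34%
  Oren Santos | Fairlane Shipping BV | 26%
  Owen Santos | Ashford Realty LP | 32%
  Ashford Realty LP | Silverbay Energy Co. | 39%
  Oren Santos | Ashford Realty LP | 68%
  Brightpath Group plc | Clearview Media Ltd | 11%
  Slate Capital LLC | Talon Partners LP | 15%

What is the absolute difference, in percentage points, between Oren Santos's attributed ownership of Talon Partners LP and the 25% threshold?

11.299

By spousal attribution (R1), Oren Santos is treated as also owning Owen Santos's interest in Brightpath Group plc, giving 38% + 52% = 90%.
By spousal attribution (R1), Oren Santos is treated as also owning Owen Santos's interest in Ashford Realty LP, giving 68% + 32% = 100%.
Chain via Brightpath Group plc → Clearview Media Ltd (R2): 90% × 11% × 34% = 3.366% of Talon Partners LP.
Chain via Ashford Realty LP → Silverbay Energy Co. (R2): 100% × 39% × 18% = 7.02% of Talon Partners LP.
Chain via Fairlane Shipping BV → Slate Capital LLC (R2): 26% × 85% × 15% = 3.315% of Talon Partners LP.
Aggregating (R3): 3.366% + 7.02% + 3.315% = 13.701%.
13.701% falls short of the 25% threshold by 11.299 percentage points.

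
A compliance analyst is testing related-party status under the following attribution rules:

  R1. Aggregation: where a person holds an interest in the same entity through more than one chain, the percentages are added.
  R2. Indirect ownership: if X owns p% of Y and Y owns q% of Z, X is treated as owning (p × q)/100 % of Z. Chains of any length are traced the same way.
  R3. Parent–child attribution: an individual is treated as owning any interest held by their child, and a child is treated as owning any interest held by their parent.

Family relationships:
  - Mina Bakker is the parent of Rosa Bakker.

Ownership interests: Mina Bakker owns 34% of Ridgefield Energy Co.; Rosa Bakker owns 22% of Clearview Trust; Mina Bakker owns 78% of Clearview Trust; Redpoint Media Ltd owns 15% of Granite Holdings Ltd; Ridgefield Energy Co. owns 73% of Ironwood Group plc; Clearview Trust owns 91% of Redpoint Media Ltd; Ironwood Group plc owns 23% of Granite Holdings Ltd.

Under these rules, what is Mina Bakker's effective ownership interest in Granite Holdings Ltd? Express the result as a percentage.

By parent–child attribution (R3), Mina Bakker is treated as also owning Rosa Bakker's interest in Clearview Trust, giving 78% + 22% = 100%.
Chain via Ridgefield Energy Co. → Ironwood Group plc (R2): 34% × 73% × 23% = 5.7086% of Granite Holdings Ltd.
Chain via Clearview Trust → Redpoint Media Ltd (R2): 100% × 91% × 15% = 13.65% of Granite Holdings Ltd.
Aggregating (R1): 5.7086% + 13.65% = 19.3586%.

19.3586%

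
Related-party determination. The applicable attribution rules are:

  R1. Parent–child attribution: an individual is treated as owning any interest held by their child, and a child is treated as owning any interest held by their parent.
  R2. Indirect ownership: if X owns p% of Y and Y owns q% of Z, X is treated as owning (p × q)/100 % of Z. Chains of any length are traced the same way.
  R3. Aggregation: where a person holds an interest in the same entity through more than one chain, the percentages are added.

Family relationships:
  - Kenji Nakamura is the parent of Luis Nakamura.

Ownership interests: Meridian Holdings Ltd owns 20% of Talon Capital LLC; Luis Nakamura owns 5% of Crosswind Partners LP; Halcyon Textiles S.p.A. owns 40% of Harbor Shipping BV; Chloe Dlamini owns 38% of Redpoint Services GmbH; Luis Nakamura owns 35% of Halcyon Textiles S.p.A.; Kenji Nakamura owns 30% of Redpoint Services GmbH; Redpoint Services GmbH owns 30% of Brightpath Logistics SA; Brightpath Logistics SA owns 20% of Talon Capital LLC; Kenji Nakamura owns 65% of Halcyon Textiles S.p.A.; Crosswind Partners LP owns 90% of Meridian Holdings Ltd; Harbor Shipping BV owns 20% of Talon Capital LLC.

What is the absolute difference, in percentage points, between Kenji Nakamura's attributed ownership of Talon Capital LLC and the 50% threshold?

By parent–child attribution (R1), Kenji Nakamura is treated as also owning Luis Nakamura's interest in Halcyon Textiles S.p.A, giving 65% + 35% = 100%.
By parent–child attribution (R1), Kenji Nakamura is treated as owning Luis Nakamura's 5% interest in Crosswind Partners LP.
Chain via Halcyon Textiles S.p.A. → Harbor Shipping BV (R2): 100% × 40% × 20% = 8% of Talon Capital LLC.
Chain via Redpoint Services GmbH → Brightpath Logistics SA (R2): 30% × 30% × 20% = 1.8% of Talon Capital LLC.
Chain via Crosswind Partners LP → Meridian Holdings Ltd (R2): 5% × 90% × 20% = 0.9% of Talon Capital LLC.
Aggregating (R3): 8% + 1.8% + 0.9% = 10.7%.
10.7% falls short of the 50% threshold by 39.3 percentage points.

39.3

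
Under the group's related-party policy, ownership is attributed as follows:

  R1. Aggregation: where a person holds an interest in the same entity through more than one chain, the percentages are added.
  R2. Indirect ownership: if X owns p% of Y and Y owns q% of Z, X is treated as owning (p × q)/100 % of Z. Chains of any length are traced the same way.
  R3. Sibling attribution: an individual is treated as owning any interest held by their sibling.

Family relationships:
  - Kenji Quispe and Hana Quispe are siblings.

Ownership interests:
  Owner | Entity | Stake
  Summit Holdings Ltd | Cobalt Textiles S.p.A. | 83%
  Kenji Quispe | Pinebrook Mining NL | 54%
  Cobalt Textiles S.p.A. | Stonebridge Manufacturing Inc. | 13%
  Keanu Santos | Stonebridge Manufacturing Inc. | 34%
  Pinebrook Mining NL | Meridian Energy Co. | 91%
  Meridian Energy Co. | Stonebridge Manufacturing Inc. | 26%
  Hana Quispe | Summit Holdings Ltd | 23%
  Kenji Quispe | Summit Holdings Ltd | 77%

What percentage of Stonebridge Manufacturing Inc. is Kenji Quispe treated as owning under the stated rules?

By sibling attribution (R3), Kenji Quispe is treated as also owning Hana Quispe's interest in Summit Holdings Ltd, giving 77% + 23% = 100%.
Chain via Pinebrook Mining NL → Meridian Energy Co. (R2): 54% × 91% × 26% = 12.7764% of Stonebridge Manufacturing Inc.
Chain via Summit Holdings Ltd → Cobalt Textiles S.p.A. (R2): 100% × 83% × 13% = 10.79% of Stonebridge Manufacturing Inc.
Aggregating (R1): 12.7764% + 10.79% = 23.5664%.

23.5664%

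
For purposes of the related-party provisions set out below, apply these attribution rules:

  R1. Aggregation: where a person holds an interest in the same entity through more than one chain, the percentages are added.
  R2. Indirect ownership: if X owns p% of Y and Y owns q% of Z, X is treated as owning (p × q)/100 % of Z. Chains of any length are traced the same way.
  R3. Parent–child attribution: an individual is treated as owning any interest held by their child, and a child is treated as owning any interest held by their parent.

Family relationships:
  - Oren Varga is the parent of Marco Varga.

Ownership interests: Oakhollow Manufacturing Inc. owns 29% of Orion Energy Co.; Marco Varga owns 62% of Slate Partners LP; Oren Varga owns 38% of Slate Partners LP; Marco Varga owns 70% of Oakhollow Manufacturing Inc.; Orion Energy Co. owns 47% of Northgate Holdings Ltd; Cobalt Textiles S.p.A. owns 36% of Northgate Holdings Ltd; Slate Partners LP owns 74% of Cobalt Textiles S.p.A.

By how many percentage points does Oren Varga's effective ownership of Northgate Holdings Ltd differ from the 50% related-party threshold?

By parent–child attribution (R3), Oren Varga is treated as also owning Marco Varga's interest in Slate Partners LP, giving 38% + 62% = 100%.
By parent–child attribution (R3), Oren Varga is treated as owning Marco Varga's 70% interest in Oakhollow Manufacturing Inc.
Chain via Slate Partners LP → Cobalt Textiles S.p.A. (R2): 100% × 74% × 36% = 26.64% of Northgate Holdings Ltd.
Chain via Oakhollow Manufacturing Inc. → Orion Energy Co. (R2): 70% × 29% × 47% = 9.541% of Northgate Holdings Ltd.
Aggregating (R1): 26.64% + 9.541% = 36.181%.
36.181% falls short of the 50% threshold by 13.819 percentage points.

13.819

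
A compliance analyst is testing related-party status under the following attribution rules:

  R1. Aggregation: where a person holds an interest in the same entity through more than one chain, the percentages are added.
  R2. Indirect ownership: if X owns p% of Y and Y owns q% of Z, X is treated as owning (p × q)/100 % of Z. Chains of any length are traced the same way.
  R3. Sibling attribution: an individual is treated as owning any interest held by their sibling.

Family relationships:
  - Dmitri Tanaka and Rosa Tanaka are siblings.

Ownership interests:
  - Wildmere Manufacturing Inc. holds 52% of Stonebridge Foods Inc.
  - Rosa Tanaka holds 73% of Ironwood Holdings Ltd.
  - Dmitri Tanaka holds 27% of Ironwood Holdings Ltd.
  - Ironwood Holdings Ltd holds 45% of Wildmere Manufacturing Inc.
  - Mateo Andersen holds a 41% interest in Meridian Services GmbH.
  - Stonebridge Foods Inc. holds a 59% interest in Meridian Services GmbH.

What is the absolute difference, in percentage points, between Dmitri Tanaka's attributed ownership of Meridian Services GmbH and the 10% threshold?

By sibling attribution (R3), Dmitri Tanaka is treated as also owning Rosa Tanaka's interest in Ironwood Holdings Ltd, giving 27% + 73% = 100%.
Chain via Ironwood Holdings Ltd → Wildmere Manufacturing Inc. → Stonebridge Foods Inc. (R2): 100% × 45% × 52% × 59% = 13.806% of Meridian Services GmbH.
13.806% exceeds the 10% threshold by 3.806 percentage points.

3.806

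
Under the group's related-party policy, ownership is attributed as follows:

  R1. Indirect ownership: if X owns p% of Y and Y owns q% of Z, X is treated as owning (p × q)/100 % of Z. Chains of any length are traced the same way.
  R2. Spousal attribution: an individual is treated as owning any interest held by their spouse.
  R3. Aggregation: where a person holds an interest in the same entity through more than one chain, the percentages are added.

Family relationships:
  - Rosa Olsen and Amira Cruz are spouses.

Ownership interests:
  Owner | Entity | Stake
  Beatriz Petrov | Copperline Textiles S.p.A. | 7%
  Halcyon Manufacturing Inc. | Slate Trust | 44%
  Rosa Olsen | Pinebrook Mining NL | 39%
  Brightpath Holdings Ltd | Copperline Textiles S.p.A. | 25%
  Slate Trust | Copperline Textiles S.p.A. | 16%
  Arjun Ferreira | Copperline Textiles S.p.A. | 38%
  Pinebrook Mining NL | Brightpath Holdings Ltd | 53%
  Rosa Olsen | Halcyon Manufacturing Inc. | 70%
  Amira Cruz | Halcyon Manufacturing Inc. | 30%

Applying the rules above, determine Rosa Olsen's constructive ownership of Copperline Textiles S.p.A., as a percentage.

12.2075%

By spousal attribution (R2), Rosa Olsen is treated as also owning Amira Cruz's interest in Halcyon Manufacturing Inc, giving 70% + 30% = 100%.
Chain via Pinebrook Mining NL → Brightpath Holdings Ltd (R1): 39% × 53% × 25% = 5.1675% of Copperline Textiles S.p.A.
Chain via Halcyon Manufacturing Inc. → Slate Trust (R1): 100% × 44% × 16% = 7.04% of Copperline Textiles S.p.A.
Aggregating (R3): 5.1675% + 7.04% = 12.2075%.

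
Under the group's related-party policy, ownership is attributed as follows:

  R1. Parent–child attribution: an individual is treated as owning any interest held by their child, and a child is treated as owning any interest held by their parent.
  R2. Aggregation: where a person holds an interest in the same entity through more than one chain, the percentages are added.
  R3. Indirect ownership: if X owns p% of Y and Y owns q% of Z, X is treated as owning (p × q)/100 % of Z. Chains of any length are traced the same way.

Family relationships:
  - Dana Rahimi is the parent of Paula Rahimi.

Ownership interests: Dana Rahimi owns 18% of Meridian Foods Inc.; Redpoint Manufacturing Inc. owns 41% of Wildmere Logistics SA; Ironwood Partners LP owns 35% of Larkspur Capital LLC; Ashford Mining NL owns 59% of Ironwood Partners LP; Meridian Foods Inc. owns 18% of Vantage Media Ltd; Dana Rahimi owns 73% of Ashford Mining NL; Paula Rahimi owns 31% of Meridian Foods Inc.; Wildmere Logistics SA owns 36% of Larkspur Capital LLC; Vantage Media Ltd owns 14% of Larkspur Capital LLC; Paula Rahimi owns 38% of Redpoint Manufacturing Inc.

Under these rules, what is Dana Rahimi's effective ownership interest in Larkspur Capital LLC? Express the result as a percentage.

21.9181%

By parent–child attribution (R1), Dana Rahimi is treated as also owning Paula Rahimi's interest in Meridian Foods Inc, giving 18% + 31% = 49%.
By parent–child attribution (R1), Dana Rahimi is treated as owning Paula Rahimi's 38% interest in Redpoint Manufacturing Inc.
Chain via Ashford Mining NL → Ironwood Partners LP (R3): 73% × 59% × 35% = 15.0745% of Larkspur Capital LLC.
Chain via Meridian Foods Inc. → Vantage Media Ltd (R3): 49% × 18% × 14% = 1.2348% of Larkspur Capital LLC.
Chain via Redpoint Manufacturing Inc. → Wildmere Logistics SA (R3): 38% × 41% × 36% = 5.6088% of Larkspur Capital LLC.
Aggregating (R2): 15.0745% + 1.2348% + 5.6088% = 21.9181%.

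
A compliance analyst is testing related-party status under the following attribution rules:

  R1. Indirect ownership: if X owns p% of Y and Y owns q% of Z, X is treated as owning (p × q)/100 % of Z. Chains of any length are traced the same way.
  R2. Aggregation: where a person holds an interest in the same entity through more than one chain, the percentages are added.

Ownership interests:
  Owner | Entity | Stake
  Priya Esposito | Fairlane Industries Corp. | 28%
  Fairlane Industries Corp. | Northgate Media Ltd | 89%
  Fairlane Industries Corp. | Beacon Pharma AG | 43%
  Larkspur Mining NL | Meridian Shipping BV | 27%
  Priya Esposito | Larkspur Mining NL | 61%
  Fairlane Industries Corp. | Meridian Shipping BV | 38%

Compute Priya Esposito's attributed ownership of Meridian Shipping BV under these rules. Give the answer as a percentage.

27.11%

Chain via Fairlane Industries Corp. (R1): 28% × 38% = 10.64% of Meridian Shipping BV.
Chain via Larkspur Mining NL (R1): 61% × 27% = 16.47% of Meridian Shipping BV.
Aggregating (R2): 10.64% + 16.47% = 27.11%.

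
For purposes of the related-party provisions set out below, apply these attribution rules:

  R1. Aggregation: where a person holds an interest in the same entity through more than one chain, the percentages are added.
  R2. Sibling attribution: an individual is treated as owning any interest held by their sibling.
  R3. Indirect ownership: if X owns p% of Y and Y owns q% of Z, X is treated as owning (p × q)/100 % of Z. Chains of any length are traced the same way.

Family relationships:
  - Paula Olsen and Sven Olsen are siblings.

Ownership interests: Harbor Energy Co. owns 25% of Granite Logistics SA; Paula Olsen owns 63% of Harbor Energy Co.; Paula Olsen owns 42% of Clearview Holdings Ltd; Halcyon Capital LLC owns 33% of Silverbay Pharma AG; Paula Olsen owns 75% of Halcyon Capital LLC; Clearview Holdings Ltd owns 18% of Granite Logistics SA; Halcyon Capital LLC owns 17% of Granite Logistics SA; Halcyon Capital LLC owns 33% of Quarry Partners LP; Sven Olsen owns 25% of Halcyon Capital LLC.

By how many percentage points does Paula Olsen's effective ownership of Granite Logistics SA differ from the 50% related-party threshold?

9.69

By sibling attribution (R2), Paula Olsen is treated as also owning Sven Olsen's interest in Halcyon Capital LLC, giving 75% + 25% = 100%.
Chain via Clearview Holdings Ltd (R3): 42% × 18% = 7.56% of Granite Logistics SA.
Chain via Halcyon Capital LLC (R3): 100% × 17% = 17% of Granite Logistics SA.
Chain via Harbor Energy Co. (R3): 63% × 25% = 15.75% of Granite Logistics SA.
Aggregating (R1): 7.56% + 17% + 15.75% = 40.31%.
40.31% falls short of the 50% threshold by 9.69 percentage points.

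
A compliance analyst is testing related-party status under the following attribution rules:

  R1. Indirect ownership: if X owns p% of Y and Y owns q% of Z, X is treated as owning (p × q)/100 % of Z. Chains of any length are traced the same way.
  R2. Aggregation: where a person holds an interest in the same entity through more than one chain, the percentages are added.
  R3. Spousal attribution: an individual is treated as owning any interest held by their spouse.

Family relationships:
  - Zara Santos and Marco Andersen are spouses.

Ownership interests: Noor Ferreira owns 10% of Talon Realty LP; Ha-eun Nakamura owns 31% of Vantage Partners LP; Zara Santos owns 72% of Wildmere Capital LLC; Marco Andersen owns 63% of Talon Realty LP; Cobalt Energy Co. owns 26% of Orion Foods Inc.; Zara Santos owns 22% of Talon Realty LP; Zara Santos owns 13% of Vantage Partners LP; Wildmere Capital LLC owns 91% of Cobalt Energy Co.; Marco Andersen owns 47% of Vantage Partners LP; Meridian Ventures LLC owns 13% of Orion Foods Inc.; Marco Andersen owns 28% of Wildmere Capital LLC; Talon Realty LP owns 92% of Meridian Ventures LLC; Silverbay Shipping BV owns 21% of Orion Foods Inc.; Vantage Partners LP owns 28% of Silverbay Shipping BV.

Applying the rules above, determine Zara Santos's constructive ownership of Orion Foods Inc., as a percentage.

By spousal attribution (R3), Zara Santos is treated as also owning Marco Andersen's interest in Wildmere Capital LLC, giving 72% + 28% = 100%.
By spousal attribution (R3), Zara Santos is treated as also owning Marco Andersen's interest in Vantage Partners LP, giving 13% + 47% = 60%.
By spousal attribution (R3), Zara Santos is treated as also owning Marco Andersen's interest in Talon Realty LP, giving 22% + 63% = 85%.
Chain via Wildmere Capital LLC → Cobalt Energy Co. (R1): 100% × 91% × 26% = 23.66% of Orion Foods Inc.
Chain via Vantage Partners LP → Silverbay Shipping BV (R1): 60% × 28% × 21% = 3.528% of Orion Foods Inc.
Chain via Talon Realty LP → Meridian Ventures LLC (R1): 85% × 92% × 13% = 10.166% of Orion Foods Inc.
Aggregating (R2): 23.66% + 3.528% + 10.166% = 37.354%.

37.354%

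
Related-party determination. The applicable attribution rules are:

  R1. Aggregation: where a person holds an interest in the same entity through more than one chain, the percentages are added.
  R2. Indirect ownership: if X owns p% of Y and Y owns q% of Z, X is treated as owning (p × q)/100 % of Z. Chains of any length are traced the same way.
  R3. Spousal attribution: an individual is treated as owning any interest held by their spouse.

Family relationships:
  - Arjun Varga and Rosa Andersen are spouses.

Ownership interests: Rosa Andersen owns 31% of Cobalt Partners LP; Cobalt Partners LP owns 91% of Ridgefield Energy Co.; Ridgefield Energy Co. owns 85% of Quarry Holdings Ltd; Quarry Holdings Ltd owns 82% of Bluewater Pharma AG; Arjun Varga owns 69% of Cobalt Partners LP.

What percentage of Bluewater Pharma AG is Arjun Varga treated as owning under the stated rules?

63.427%

By spousal attribution (R3), Arjun Varga is treated as also owning Rosa Andersen's interest in Cobalt Partners LP, giving 69% + 31% = 100%.
Chain via Cobalt Partners LP → Ridgefield Energy Co. → Quarry Holdings Ltd (R2): 100% × 91% × 85% × 82% = 63.427% of Bluewater Pharma AG.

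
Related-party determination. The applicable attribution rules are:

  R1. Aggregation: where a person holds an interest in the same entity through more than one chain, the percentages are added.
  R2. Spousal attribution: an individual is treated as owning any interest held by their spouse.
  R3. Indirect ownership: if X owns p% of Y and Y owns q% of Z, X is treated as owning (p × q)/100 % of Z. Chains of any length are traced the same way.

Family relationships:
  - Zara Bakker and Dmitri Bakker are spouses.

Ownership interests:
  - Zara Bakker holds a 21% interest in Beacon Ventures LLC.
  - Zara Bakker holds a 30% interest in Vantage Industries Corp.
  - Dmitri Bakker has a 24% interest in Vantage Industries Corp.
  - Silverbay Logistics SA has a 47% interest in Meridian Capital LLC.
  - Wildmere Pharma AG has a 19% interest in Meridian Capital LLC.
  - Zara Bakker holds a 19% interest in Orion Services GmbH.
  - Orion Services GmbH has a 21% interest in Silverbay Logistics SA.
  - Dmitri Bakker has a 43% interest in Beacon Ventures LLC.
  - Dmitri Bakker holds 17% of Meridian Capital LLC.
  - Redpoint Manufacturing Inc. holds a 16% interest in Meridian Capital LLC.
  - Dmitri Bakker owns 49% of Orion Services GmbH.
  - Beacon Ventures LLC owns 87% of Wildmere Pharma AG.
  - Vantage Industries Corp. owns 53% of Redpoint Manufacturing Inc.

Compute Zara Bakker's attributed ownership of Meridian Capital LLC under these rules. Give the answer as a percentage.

By spousal attribution (R2), Zara Bakker is treated as also owning Dmitri Bakker's interest in Vantage Industries Corp, giving 30% + 24% = 54%.
By spousal attribution (R2), Zara Bakker is treated as also owning Dmitri Bakker's interest in Orion Services GmbH, giving 19% + 49% = 68%.
By spousal attribution (R2), Zara Bakker is treated as also owning Dmitri Bakker's interest in Beacon Ventures LLC, giving 21% + 43% = 64%.
By spousal attribution (R2), Zara Bakker is treated as owning Dmitri Bakker's 17% interest in Meridian Capital LLC.
Chain via Vantage Industries Corp. → Redpoint Manufacturing Inc. (R3): 54% × 53% × 16% = 4.5792% of Meridian Capital LLC.
Chain via Orion Services GmbH → Silverbay Logistics SA (R3): 68% × 21% × 47% = 6.7116% of Meridian Capital LLC.
Chain via Beacon Ventures LLC → Wildmere Pharma AG (R3): 64% × 87% × 19% = 10.5792% of Meridian Capital LLC.
Direct interest in Meridian Capital LLC: 17%.
Aggregating (R1): 4.5792% + 6.7116% + 10.5792% + 17% = 38.87%.

38.87%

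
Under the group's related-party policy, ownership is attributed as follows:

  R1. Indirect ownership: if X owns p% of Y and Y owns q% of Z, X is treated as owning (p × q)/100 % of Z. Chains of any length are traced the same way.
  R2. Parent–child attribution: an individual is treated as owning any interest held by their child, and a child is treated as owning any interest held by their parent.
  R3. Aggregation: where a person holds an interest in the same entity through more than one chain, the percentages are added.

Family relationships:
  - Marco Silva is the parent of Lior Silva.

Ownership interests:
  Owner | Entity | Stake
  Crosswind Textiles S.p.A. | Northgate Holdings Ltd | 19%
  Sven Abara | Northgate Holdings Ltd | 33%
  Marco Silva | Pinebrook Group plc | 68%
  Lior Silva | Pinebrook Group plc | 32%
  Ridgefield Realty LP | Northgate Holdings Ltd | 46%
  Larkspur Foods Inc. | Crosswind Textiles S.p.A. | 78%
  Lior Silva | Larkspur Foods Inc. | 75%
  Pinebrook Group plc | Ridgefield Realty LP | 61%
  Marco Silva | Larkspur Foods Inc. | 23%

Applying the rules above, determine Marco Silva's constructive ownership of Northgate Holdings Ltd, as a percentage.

42.5836%

By parent–child attribution (R2), Marco Silva is treated as also owning Lior Silva's interest in Larkspur Foods Inc, giving 23% + 75% = 98%.
By parent–child attribution (R2), Marco Silva is treated as also owning Lior Silva's interest in Pinebrook Group plc, giving 68% + 32% = 100%.
Chain via Larkspur Foods Inc. → Crosswind Textiles S.p.A. (R1): 98% × 78% × 19% = 14.5236% of Northgate Holdings Ltd.
Chain via Pinebrook Group plc → Ridgefield Realty LP (R1): 100% × 61% × 46% = 28.06% of Northgate Holdings Ltd.
Aggregating (R3): 14.5236% + 28.06% = 42.5836%.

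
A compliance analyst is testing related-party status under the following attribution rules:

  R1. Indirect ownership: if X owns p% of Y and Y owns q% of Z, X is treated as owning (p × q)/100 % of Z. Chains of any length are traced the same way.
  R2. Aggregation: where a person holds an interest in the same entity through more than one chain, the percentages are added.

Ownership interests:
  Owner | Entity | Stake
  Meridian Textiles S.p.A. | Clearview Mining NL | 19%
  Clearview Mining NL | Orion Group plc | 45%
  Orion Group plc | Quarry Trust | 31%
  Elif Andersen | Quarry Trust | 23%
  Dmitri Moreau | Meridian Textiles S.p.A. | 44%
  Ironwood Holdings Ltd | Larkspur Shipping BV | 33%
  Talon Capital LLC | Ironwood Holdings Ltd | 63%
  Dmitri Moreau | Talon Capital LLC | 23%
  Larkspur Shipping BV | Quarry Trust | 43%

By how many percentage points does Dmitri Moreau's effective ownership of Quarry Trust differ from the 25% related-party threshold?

21.777649

Chain via Talon Capital LLC → Ironwood Holdings Ltd → Larkspur Shipping BV (R1): 23% × 63% × 33% × 43% = 2.056131% of Quarry Trust.
Chain via Meridian Textiles S.p.A. → Clearview Mining NL → Orion Group plc (R1): 44% × 19% × 45% × 31% = 1.16622% of Quarry Trust.
Aggregating (R2): 2.056131% + 1.16622% = 3.222351%.
3.222351% falls short of the 25% threshold by 21.777649 percentage points.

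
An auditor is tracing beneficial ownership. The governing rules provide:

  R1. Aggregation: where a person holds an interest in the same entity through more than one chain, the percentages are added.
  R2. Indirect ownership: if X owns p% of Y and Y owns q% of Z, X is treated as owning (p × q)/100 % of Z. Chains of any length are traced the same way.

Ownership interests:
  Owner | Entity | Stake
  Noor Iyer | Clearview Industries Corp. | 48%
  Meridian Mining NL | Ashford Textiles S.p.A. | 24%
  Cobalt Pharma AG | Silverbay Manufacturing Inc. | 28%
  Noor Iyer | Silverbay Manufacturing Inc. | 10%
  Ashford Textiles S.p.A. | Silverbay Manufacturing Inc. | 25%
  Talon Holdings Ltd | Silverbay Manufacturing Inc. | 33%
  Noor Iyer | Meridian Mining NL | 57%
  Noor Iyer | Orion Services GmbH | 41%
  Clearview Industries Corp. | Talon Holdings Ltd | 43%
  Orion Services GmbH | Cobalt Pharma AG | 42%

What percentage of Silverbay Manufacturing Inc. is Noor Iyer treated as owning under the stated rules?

Chain via Orion Services GmbH → Cobalt Pharma AG (R2): 41% × 42% × 28% = 4.8216% of Silverbay Manufacturing Inc.
Chain via Meridian Mining NL → Ashford Textiles S.p.A. (R2): 57% × 24% × 25% = 3.42% of Silverbay Manufacturing Inc.
Chain via Clearview Industries Corp. → Talon Holdings Ltd (R2): 48% × 43% × 33% = 6.8112% of Silverbay Manufacturing Inc.
Direct interest in Silverbay Manufacturing Inc: 10%.
Aggregating (R1): 4.8216% + 3.42% + 6.8112% + 10% = 25.0528%.

25.0528%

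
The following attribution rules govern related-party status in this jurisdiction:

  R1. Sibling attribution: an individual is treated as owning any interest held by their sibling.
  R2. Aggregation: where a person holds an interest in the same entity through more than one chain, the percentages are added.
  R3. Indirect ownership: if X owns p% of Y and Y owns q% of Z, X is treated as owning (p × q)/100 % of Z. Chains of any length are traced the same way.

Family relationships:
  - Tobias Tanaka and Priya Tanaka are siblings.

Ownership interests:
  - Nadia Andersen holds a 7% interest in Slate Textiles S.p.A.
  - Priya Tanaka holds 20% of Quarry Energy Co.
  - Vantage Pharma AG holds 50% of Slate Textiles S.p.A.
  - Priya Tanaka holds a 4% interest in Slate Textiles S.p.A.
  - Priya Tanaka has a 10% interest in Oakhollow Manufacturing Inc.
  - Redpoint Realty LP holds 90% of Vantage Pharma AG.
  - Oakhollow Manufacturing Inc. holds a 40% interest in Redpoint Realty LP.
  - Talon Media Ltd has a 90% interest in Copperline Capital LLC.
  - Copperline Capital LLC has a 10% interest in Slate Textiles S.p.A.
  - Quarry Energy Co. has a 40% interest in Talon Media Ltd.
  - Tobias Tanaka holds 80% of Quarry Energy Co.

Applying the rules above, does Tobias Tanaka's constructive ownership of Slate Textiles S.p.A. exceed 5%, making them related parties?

By sibling attribution (R1), Tobias Tanaka is treated as also owning Priya Tanaka's interest in Quarry Energy Co, giving 80% + 20% = 100%.
By sibling attribution (R1), Tobias Tanaka is treated as owning Priya Tanaka's 10% interest in Oakhollow Manufacturing Inc.
By sibling attribution (R1), Tobias Tanaka is treated as owning Priya Tanaka's 4% interest in Slate Textiles S.p.A.
Chain via Quarry Energy Co. → Talon Media Ltd → Copperline Capital LLC (R3): 100% × 40% × 90% × 10% = 3.6% of Slate Textiles S.p.A.
Chain via Oakhollow Manufacturing Inc. → Redpoint Realty LP → Vantage Pharma AG (R3): 10% × 40% × 90% × 50% = 1.8% of Slate Textiles S.p.A.
Direct interest in Slate Textiles S.p.A: 4%.
Aggregating (R2): 3.6% + 1.8% + 4% = 9.4%.
9.4% exceeds the 5% threshold, so Tobias is a related party to Slate Textiles S.p.A.

Yes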